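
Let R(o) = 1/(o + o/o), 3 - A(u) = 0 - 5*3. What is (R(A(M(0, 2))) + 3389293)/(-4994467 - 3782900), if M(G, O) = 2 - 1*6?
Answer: -64396568/166769973 ≈ -0.38614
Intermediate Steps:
M(G, O) = -4 (M(G, O) = 2 - 6 = -4)
A(u) = 18 (A(u) = 3 - (0 - 5*3) = 3 - (0 - 15) = 3 - 1*(-15) = 3 + 15 = 18)
R(o) = 1/(1 + o) (R(o) = 1/(o + 1) = 1/(1 + o))
(R(A(M(0, 2))) + 3389293)/(-4994467 - 3782900) = (1/(1 + 18) + 3389293)/(-4994467 - 3782900) = (1/19 + 3389293)/(-8777367) = (1/19 + 3389293)*(-1/8777367) = (64396568/19)*(-1/8777367) = -64396568/166769973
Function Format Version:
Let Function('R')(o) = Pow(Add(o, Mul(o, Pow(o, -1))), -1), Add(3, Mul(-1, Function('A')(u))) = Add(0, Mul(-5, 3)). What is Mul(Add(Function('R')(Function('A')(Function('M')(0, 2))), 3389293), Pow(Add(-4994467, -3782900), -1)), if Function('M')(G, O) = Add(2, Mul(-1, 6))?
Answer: Rational(-64396568, 166769973) ≈ -0.38614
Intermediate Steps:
Function('M')(G, O) = -4 (Function('M')(G, O) = Add(2, -6) = -4)
Function('A')(u) = 18 (Function('A')(u) = Add(3, Mul(-1, Add(0, Mul(-5, 3)))) = Add(3, Mul(-1, Add(0, -15))) = Add(3, Mul(-1, -15)) = Add(3, 15) = 18)
Function('R')(o) = Pow(Add(1, o), -1) (Function('R')(o) = Pow(Add(o, 1), -1) = Pow(Add(1, o), -1))
Mul(Add(Function('R')(Function('A')(Function('M')(0, 2))), 3389293), Pow(Add(-4994467, -3782900), -1)) = Mul(Add(Pow(Add(1, 18), -1), 3389293), Pow(Add(-4994467, -3782900), -1)) = Mul(Add(Pow(19, -1), 3389293), Pow(-8777367, -1)) = Mul(Add(Rational(1, 19), 3389293), Rational(-1, 8777367)) = Mul(Rational(64396568, 19), Rational(-1, 8777367)) = Rational(-64396568, 166769973)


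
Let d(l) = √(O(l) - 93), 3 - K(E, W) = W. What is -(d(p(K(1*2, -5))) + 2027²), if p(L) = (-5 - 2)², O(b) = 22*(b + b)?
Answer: -4108729 - √2063 ≈ -4.1088e+6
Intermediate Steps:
K(E, W) = 3 - W
O(b) = 44*b (O(b) = 22*(2*b) = 44*b)
p(L) = 49 (p(L) = (-7)² = 49)
d(l) = √(-93 + 44*l) (d(l) = √(44*l - 93) = √(-93 + 44*l))
-(d(p(K(1*2, -5))) + 2027²) = -(√(-93 + 44*49) + 2027²) = -(√(-93 + 2156) + 4108729) = -(√2063 + 4108729) = -(4108729 + √2063) = -4108729 - √2063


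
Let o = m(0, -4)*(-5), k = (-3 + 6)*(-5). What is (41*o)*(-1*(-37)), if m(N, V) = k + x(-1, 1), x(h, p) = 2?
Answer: 98605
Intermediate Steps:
k = -15 (k = 3*(-5) = -15)
m(N, V) = -13 (m(N, V) = -15 + 2 = -13)
o = 65 (o = -13*(-5) = 65)
(41*o)*(-1*(-37)) = (41*65)*(-1*(-37)) = 2665*37 = 98605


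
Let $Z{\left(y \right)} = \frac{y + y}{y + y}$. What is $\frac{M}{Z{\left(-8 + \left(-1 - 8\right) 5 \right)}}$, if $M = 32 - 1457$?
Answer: $-1425$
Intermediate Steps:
$Z{\left(y \right)} = 1$ ($Z{\left(y \right)} = \frac{2 y}{2 y} = 2 y \frac{1}{2 y} = 1$)
$M = -1425$ ($M = 32 - 1457 = -1425$)
$\frac{M}{Z{\left(-8 + \left(-1 - 8\right) 5 \right)}} = - \frac{1425}{1} = \left(-1425\right) 1 = -1425$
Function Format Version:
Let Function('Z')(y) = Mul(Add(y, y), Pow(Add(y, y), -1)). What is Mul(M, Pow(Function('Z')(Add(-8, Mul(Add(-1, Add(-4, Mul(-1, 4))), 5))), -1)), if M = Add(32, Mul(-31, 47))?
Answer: -1425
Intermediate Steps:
Function('Z')(y) = 1 (Function('Z')(y) = Mul(Mul(2, y), Pow(Mul(2, y), -1)) = Mul(Mul(2, y), Mul(Rational(1, 2), Pow(y, -1))) = 1)
M = -1425 (M = Add(32, -1457) = -1425)
Mul(M, Pow(Function('Z')(Add(-8, Mul(Add(-1, Add(-4, Mul(-1, 4))), 5))), -1)) = Mul(-1425, Pow(1, -1)) = Mul(-1425, 1) = -1425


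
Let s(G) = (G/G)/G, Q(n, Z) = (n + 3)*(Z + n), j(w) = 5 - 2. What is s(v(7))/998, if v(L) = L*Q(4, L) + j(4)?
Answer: 1/540916 ≈ 1.8487e-6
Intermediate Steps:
j(w) = 3
Q(n, Z) = (3 + n)*(Z + n)
v(L) = 3 + L*(28 + 7*L) (v(L) = L*(4**2 + 3*L + 3*4 + L*4) + 3 = L*(16 + 3*L + 12 + 4*L) + 3 = L*(28 + 7*L) + 3 = 3 + L*(28 + 7*L))
s(G) = 1/G
s(v(7))/998 = 1/((3 + 7*7*(4 + 7))*998) = (1/998)/(3 + 7*7*11) = (1/998)/(3 + 539) = (1/998)/542 = (1/542)*(1/998) = 1/540916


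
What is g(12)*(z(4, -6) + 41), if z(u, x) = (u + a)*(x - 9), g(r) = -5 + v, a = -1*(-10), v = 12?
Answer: -1183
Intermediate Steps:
a = 10
g(r) = 7 (g(r) = -5 + 12 = 7)
z(u, x) = (-9 + x)*(10 + u) (z(u, x) = (u + 10)*(x - 9) = (10 + u)*(-9 + x) = (-9 + x)*(10 + u))
g(12)*(z(4, -6) + 41) = 7*((-90 - 9*4 + 10*(-6) + 4*(-6)) + 41) = 7*((-90 - 36 - 60 - 24) + 41) = 7*(-210 + 41) = 7*(-169) = -1183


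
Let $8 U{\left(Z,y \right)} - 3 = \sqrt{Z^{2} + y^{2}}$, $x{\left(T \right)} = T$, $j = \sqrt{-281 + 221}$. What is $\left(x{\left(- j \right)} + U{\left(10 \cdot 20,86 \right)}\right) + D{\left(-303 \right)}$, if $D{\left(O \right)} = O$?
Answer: $- \frac{2421}{8} + \frac{17 \sqrt{41}}{4} - 2 i \sqrt{15} \approx -275.41 - 7.746 i$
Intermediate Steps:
$j = 2 i \sqrt{15}$ ($j = \sqrt{-60} = 2 i \sqrt{15} \approx 7.746 i$)
$U{\left(Z,y \right)} = \frac{3}{8} + \frac{\sqrt{Z^{2} + y^{2}}}{8}$
$\left(x{\left(- j \right)} + U{\left(10 \cdot 20,86 \right)}\right) + D{\left(-303 \right)} = \left(- 2 i \sqrt{15} + \left(\frac{3}{8} + \frac{\sqrt{\left(10 \cdot 20\right)^{2} + 86^{2}}}{8}\right)\right) - 303 = \left(- 2 i \sqrt{15} + \left(\frac{3}{8} + \frac{\sqrt{200^{2} + 7396}}{8}\right)\right) - 303 = \left(- 2 i \sqrt{15} + \left(\frac{3}{8} + \frac{\sqrt{40000 + 7396}}{8}\right)\right) - 303 = \left(- 2 i \sqrt{15} + \left(\frac{3}{8} + \frac{\sqrt{47396}}{8}\right)\right) - 303 = \left(- 2 i \sqrt{15} + \left(\frac{3}{8} + \frac{34 \sqrt{41}}{8}\right)\right) - 303 = \left(- 2 i \sqrt{15} + \left(\frac{3}{8} + \frac{17 \sqrt{41}}{4}\right)\right) - 303 = \left(\frac{3}{8} + \frac{17 \sqrt{41}}{4} - 2 i \sqrt{15}\right) - 303 = - \frac{2421}{8} + \frac{17 \sqrt{41}}{4} - 2 i \sqrt{15}$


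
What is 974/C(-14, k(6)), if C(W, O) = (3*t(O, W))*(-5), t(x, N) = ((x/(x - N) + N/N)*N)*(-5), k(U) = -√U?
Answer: -22402/22575 - 487*√6/6450 ≈ -1.1773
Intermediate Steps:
t(x, N) = -5*N*(1 + x/(x - N)) (t(x, N) = ((x/(x - N) + 1)*N)*(-5) = ((1 + x/(x - N))*N)*(-5) = (N*(1 + x/(x - N)))*(-5) = -5*N*(1 + x/(x - N)))
C(W, O) = -75*W*(W - 2*O)/(O - W) (C(W, O) = (3*(5*W*(W - 2*O)/(O - W)))*(-5) = (15*W*(W - 2*O)/(O - W))*(-5) = -75*W*(W - 2*O)/(O - W))
974/C(-14, k(6)) = 974/((75*(-14)*(-1*(-14) + 2*(-√6))/(-√6 - 1*(-14)))) = 974/((75*(-14)*(14 - 2*√6)/(-√6 + 14))) = 974/((75*(-14)*(14 - 2*√6)/(14 - √6))) = 974/((-1050*(14 - 2*√6)/(14 - √6))) = 974*(-(14 - √6)/(1050*(14 - 2*√6))) = -487*(14 - √6)/(525*(14 - 2*√6))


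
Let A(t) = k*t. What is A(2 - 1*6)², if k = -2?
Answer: 64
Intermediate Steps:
A(t) = -2*t
A(2 - 1*6)² = (-2*(2 - 1*6))² = (-2*(2 - 6))² = (-2*(-4))² = 8² = 64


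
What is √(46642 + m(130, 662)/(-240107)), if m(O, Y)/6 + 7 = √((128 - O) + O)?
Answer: 4*√(168060954825547 - 720321*√2)/240107 ≈ 215.97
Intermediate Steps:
m(O, Y) = -42 + 48*√2 (m(O, Y) = -42 + 6*√((128 - O) + O) = -42 + 6*√128 = -42 + 6*(8*√2) = -42 + 48*√2)
√(46642 + m(130, 662)/(-240107)) = √(46642 + (-42 + 48*√2)/(-240107)) = √(46642 + (-42 + 48*√2)*(-1/240107)) = √(46642 + (6/34301 - 48*√2/240107)) = √(1599867248/34301 - 48*√2/240107)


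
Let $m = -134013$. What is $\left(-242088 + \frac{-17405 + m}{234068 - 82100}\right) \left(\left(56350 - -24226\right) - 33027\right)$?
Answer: $- \frac{874658638922249}{75984} \approx -1.1511 \cdot 10^{10}$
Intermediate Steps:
$\left(-242088 + \frac{-17405 + m}{234068 - 82100}\right) \left(\left(56350 - -24226\right) - 33027\right) = \left(-242088 + \frac{-17405 - 134013}{234068 - 82100}\right) \left(\left(56350 - -24226\right) - 33027\right) = \left(-242088 - \frac{151418}{151968}\right) \left(\left(56350 + 24226\right) - 33027\right) = \left(-242088 - \frac{75709}{75984}\right) \left(80576 - 33027\right) = \left(-242088 - \frac{75709}{75984}\right) 47549 = \left(- \frac{18394890301}{75984}\right) 47549 = - \frac{874658638922249}{75984}$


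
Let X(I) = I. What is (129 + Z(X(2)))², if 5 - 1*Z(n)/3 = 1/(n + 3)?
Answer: 514089/25 ≈ 20564.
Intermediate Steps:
Z(n) = 15 - 3/(3 + n) (Z(n) = 15 - 3/(n + 3) = 15 - 3/(3 + n))
(129 + Z(X(2)))² = (129 + 3*(14 + 5*2)/(3 + 2))² = (129 + 3*(14 + 10)/5)² = (129 + 3*(⅕)*24)² = (129 + 72/5)² = (717/5)² = 514089/25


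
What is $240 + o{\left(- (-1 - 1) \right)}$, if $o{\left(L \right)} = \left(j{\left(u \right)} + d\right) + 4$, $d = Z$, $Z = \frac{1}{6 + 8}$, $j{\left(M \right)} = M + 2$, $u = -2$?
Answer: $\frac{3417}{14} \approx 244.07$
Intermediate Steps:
$j{\left(M \right)} = 2 + M$
$Z = \frac{1}{14} \approx 0.071429$
$d = \frac{1}{14} \approx 0.071429$
$o{\left(L \right)} = \frac{57}{14}$ ($o{\left(L \right)} = \left(\left(2 - 2\right) + \frac{1}{14}\right) + 4 = \left(0 + \frac{1}{14}\right) + 4 = \frac{1}{14} + 4 = \frac{57}{14}$)
$240 + o{\left(- (-1 - 1) \right)} = 240 + \frac{57}{14} = \frac{3417}{14}$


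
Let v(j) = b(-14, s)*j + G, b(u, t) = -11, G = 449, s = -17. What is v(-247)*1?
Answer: 3166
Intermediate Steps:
v(j) = 449 - 11*j (v(j) = -11*j + 449 = 449 - 11*j)
v(-247)*1 = (449 - 11*(-247))*1 = (449 + 2717)*1 = 3166*1 = 3166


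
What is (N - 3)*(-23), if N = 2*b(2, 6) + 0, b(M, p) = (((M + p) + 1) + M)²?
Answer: -5497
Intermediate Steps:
b(M, p) = (1 + p + 2*M)² (b(M, p) = ((1 + M + p) + M)² = (1 + p + 2*M)²)
N = 242 (N = 2*(1 + 6 + 2*2)² + 0 = 2*(1 + 6 + 4)² + 0 = 2*11² + 0 = 2*121 + 0 = 242 + 0 = 242)
(N - 3)*(-23) = (242 - 3)*(-23) = 239*(-23) = -5497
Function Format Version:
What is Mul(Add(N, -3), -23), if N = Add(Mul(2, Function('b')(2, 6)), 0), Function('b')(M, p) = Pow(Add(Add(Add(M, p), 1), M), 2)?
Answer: -5497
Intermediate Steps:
Function('b')(M, p) = Pow(Add(1, p, Mul(2, M)), 2) (Function('b')(M, p) = Pow(Add(Add(1, M, p), M), 2) = Pow(Add(1, p, Mul(2, M)), 2))
N = 242 (N = Add(Mul(2, Pow(Add(1, 6, Mul(2, 2)), 2)), 0) = Add(Mul(2, Pow(Add(1, 6, 4), 2)), 0) = Add(Mul(2, Pow(11, 2)), 0) = Add(Mul(2, 121), 0) = Add(242, 0) = 242)
Mul(Add(N, -3), -23) = Mul(Add(242, -3), -23) = Mul(239, -23) = -5497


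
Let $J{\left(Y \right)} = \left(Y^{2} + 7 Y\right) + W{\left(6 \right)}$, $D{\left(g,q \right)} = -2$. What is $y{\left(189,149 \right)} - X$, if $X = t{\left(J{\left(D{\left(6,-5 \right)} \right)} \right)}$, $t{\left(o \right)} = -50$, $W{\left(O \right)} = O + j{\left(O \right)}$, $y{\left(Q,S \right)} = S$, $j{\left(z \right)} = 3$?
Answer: $199$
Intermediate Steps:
$W{\left(O \right)} = 3 + O$ ($W{\left(O \right)} = O + 3 = 3 + O$)
$J{\left(Y \right)} = 9 + Y^{2} + 7 Y$ ($J{\left(Y \right)} = \left(Y^{2} + 7 Y\right) + \left(3 + 6\right) = \left(Y^{2} + 7 Y\right) + 9 = 9 + Y^{2} + 7 Y$)
$X = -50$
$y{\left(189,149 \right)} - X = 149 - -50 = 149 + 50 = 199$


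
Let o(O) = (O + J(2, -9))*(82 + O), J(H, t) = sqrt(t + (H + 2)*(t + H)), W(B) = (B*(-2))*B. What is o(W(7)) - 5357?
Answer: -3789 - 16*I*sqrt(37) ≈ -3789.0 - 97.324*I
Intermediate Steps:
W(B) = -2*B**2 (W(B) = (-2*B)*B = -2*B**2)
J(H, t) = sqrt(t + (2 + H)*(H + t))
o(O) = (82 + O)*(O + I*sqrt(37)) (o(O) = (O + sqrt(2**2 + 2*2 + 3*(-9) + 2*(-9)))*(82 + O) = (O + sqrt(4 + 4 - 27 - 18))*(82 + O) = (O + sqrt(-37))*(82 + O) = (O + I*sqrt(37))*(82 + O) = (82 + O)*(O + I*sqrt(37)))
o(W(7)) - 5357 = ((-2*7**2)**2 + 82*(-2*7**2) + 82*I*sqrt(37) + I*(-2*7**2)*sqrt(37)) - 5357 = ((-2*49)**2 + 82*(-2*49) + 82*I*sqrt(37) + I*(-2*49)*sqrt(37)) - 5357 = ((-98)**2 + 82*(-98) + 82*I*sqrt(37) + I*(-98)*sqrt(37)) - 5357 = (9604 - 8036 + 82*I*sqrt(37) - 98*I*sqrt(37)) - 5357 = (1568 - 16*I*sqrt(37)) - 5357 = -3789 - 16*I*sqrt(37)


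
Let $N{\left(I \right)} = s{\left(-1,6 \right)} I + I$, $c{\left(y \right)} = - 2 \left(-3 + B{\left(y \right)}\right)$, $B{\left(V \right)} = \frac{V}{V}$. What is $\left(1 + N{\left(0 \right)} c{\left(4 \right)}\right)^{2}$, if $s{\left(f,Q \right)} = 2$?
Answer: $1$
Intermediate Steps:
$B{\left(V \right)} = 1$
$c{\left(y \right)} = 4$ ($c{\left(y \right)} = - 2 \left(-3 + 1\right) = \left(-2\right) \left(-2\right) = 4$)
$N{\left(I \right)} = 3 I$ ($N{\left(I \right)} = 2 I + I = 3 I$)
$\left(1 + N{\left(0 \right)} c{\left(4 \right)}\right)^{2} = \left(1 + 3 \cdot 0 \cdot 4\right)^{2} = \left(1 + 0 \cdot 4\right)^{2} = \left(1 + 0\right)^{2} = 1^{2} = 1$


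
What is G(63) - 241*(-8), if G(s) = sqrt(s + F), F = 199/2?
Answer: 1928 + 5*sqrt(26)/2 ≈ 1940.7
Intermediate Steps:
F = 199/2 (F = 199*(1/2) = 199/2 ≈ 99.500)
G(s) = sqrt(199/2 + s) (G(s) = sqrt(s + 199/2) = sqrt(199/2 + s))
G(63) - 241*(-8) = sqrt(398 + 4*63)/2 - 241*(-8) = sqrt(398 + 252)/2 - 1*(-1928) = sqrt(650)/2 + 1928 = (5*sqrt(26))/2 + 1928 = 5*sqrt(26)/2 + 1928 = 1928 + 5*sqrt(26)/2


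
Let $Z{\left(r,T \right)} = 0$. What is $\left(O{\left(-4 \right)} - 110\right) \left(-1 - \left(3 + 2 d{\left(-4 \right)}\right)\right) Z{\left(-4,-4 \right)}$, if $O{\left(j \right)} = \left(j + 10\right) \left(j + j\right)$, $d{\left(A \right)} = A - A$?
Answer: $0$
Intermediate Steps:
$d{\left(A \right)} = 0$
$O{\left(j \right)} = 2 j \left(10 + j\right)$ ($O{\left(j \right)} = \left(10 + j\right) 2 j = 2 j \left(10 + j\right)$)
$\left(O{\left(-4 \right)} - 110\right) \left(-1 - \left(3 + 2 d{\left(-4 \right)}\right)\right) Z{\left(-4,-4 \right)} = \left(2 \left(-4\right) \left(10 - 4\right) - 110\right) \left(-1 - 3\right) 0 = \left(2 \left(-4\right) 6 - 110\right) \left(-1 + \left(-3 + 0\right)\right) 0 = \left(-48 - 110\right) \left(-1 - 3\right) 0 = - 158 \left(\left(-4\right) 0\right) = \left(-158\right) 0 = 0$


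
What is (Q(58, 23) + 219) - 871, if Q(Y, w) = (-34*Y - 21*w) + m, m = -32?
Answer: -3139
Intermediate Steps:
Q(Y, w) = -32 - 34*Y - 21*w (Q(Y, w) = (-34*Y - 21*w) - 32 = -32 - 34*Y - 21*w)
(Q(58, 23) + 219) - 871 = ((-32 - 34*58 - 21*23) + 219) - 871 = ((-32 - 1972 - 483) + 219) - 871 = (-2487 + 219) - 871 = -2268 - 871 = -3139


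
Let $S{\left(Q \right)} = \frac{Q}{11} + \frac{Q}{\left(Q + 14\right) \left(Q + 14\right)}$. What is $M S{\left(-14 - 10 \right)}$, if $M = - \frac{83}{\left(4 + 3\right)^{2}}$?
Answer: $\frac{55278}{13475} \approx 4.1023$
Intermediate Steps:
$S{\left(Q \right)} = \frac{Q}{11} + \frac{Q}{\left(14 + Q\right)^{2}}$ ($S{\left(Q \right)} = Q \frac{1}{11} + \frac{Q}{\left(14 + Q\right) \left(14 + Q\right)} = \frac{Q}{11} + \frac{Q}{\left(14 + Q\right)^{2}}$)
$M = - \frac{83}{49}$ ($M = - \frac{83}{7^{2}} = - \frac{83}{49} \approx -1.6939$)
$M S{\left(-14 - 10 \right)} = - \frac{83 \left(\frac{-14 - 10}{11} + \frac{-14 - 10}{\left(14 - 24\right)^{2}}\right)}{49} = - \frac{83 \left(\frac{1}{11} \left(-24\right) - \frac{24}{\left(14 - 24\right)^{2}}\right)}{49} = - \frac{83 \left(- \frac{24}{11} - \frac{24}{100}\right)}{49} = - \frac{83 \left(- \frac{24}{11} - \frac{6}{25}\right)}{49} = \left(- \frac{83}{49}\right) \left(- \frac{666}{275}\right) = \frac{55278}{13475}$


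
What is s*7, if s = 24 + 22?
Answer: 322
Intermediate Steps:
s = 46
s*7 = 46*7 = 322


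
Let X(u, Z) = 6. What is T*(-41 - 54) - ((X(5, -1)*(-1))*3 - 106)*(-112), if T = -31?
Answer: -10943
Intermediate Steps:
T*(-41 - 54) - ((X(5, -1)*(-1))*3 - 106)*(-112) = -31*(-41 - 54) - ((6*(-1))*3 - 106)*(-112) = -31*(-95) - (-6*3 - 106)*(-112) = 2945 - (-18 - 106)*(-112) = 2945 - (-124)*(-112) = 2945 - 1*13888 = 2945 - 13888 = -10943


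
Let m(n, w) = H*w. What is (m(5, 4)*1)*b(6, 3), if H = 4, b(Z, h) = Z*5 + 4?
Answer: 544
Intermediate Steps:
b(Z, h) = 4 + 5*Z (b(Z, h) = 5*Z + 4 = 4 + 5*Z)
m(n, w) = 4*w
(m(5, 4)*1)*b(6, 3) = ((4*4)*1)*(4 + 5*6) = (16*1)*(4 + 30) = 16*34 = 544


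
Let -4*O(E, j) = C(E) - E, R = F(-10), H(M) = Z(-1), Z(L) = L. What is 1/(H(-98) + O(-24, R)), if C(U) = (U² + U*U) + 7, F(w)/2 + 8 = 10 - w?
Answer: -4/1187 ≈ -0.0033698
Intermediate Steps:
F(w) = 4 - 2*w (F(w) = -16 + 2*(10 - w) = -16 + (20 - 2*w) = 4 - 2*w)
C(U) = 7 + 2*U² (C(U) = (U² + U²) + 7 = 2*U² + 7 = 7 + 2*U²)
H(M) = -1
R = 24 (R = 4 - 2*(-10) = 4 + 20 = 24)
O(E, j) = -7/4 - E²/2 + E/4 (O(E, j) = -((7 + 2*E²) - E)/4 = -(7 - E + 2*E²)/4 = -7/4 - E²/2 + E/4)
1/(H(-98) + O(-24, R)) = 1/(-1 + (-7/4 - ½*(-24)² + (¼)*(-24))) = 1/(-1 + (-7/4 - ½*576 - 6)) = 1/(-1 + (-7/4 - 288 - 6)) = 1/(-1 - 1183/4) = 1/(-1187/4) = -4/1187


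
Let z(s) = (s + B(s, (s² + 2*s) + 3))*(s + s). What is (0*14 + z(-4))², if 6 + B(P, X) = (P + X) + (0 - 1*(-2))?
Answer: 64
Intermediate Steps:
B(P, X) = -4 + P + X (B(P, X) = -6 + ((P + X) + (0 - 1*(-2))) = -6 + ((P + X) + (0 + 2)) = -6 + ((P + X) + 2) = -6 + (2 + P + X) = -4 + P + X)
z(s) = 2*s*(-1 + s² + 4*s) (z(s) = (s + (-4 + s + ((s² + 2*s) + 3)))*(s + s) = (s + (-4 + s + (3 + s² + 2*s)))*(2*s) = (s + (-1 + s² + 3*s))*(2*s) = (-1 + s² + 4*s)*(2*s) = 2*s*(-1 + s² + 4*s))
(0*14 + z(-4))² = (0*14 + 2*(-4)*(-1 + (-4)² + 4*(-4)))² = (0 + 2*(-4)*(-1 + 16 - 16))² = (0 + 2*(-4)*(-1))² = (0 + 8)² = 8² = 64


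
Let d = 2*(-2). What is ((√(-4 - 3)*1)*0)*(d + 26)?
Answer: 0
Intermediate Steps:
d = -4
((√(-4 - 3)*1)*0)*(d + 26) = ((√(-4 - 3)*1)*0)*(-4 + 26) = ((√(-7)*1)*0)*22 = (((I*√7)*1)*0)*22 = ((I*√7)*0)*22 = 0*22 = 0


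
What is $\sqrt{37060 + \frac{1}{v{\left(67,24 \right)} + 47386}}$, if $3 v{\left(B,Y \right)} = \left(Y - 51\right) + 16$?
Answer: $\frac{\sqrt{748825822135981}}{142147} \approx 192.51$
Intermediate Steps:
$v{\left(B,Y \right)} = - \frac{35}{3} + \frac{Y}{3}$ ($v{\left(B,Y \right)} = \frac{\left(Y - 51\right) + 16}{3} = \frac{\left(-51 + Y\right) + 16}{3} = \frac{-35 + Y}{3} = - \frac{35}{3} + \frac{Y}{3}$)
$\sqrt{37060 + \frac{1}{v{\left(67,24 \right)} + 47386}} = \sqrt{37060 + \frac{1}{\left(- \frac{35}{3} + \frac{1}{3} \cdot 24\right) + 47386}} = \sqrt{37060 + \frac{1}{\left(- \frac{35}{3} + 8\right) + 47386}} = \sqrt{37060 + \frac{1}{- \frac{11}{3} + 47386}} = \sqrt{37060 + \frac{1}{\frac{142147}{3}}} = \sqrt{37060 + \frac{3}{142147}} = \sqrt{\frac{5267967823}{142147}} = \frac{\sqrt{748825822135981}}{142147}$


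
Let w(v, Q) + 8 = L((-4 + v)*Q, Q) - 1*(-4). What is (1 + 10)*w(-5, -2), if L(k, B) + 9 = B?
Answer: -165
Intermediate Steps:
L(k, B) = -9 + B
w(v, Q) = -13 + Q (w(v, Q) = -8 + ((-9 + Q) - 1*(-4)) = -8 + ((-9 + Q) + 4) = -8 + (-5 + Q) = -13 + Q)
(1 + 10)*w(-5, -2) = (1 + 10)*(-13 - 2) = 11*(-15) = -165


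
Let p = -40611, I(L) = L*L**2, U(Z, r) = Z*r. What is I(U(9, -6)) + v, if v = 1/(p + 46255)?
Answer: -888726815/5644 ≈ -1.5746e+5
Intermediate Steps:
I(L) = L**3
v = 1/5644 (v = 1/(-40611 + 46255) = 1/5644 ≈ 0.00017718)
I(U(9, -6)) + v = (9*(-6))**3 + 1/5644 = (-54)**3 + 1/5644 = -157464 + 1/5644 = -888726815/5644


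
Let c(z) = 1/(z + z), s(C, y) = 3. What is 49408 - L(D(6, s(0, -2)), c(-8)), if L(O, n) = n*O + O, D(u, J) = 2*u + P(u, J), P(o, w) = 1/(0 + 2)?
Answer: 1580681/32 ≈ 49396.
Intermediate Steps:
P(o, w) = ½ (P(o, w) = 1/2 = ½)
c(z) = 1/(2*z)
D(u, J) = ½ + 2*u (D(u, J) = 2*u + ½ = ½ + 2*u)
L(O, n) = O + O*n (L(O, n) = O*n + O = O + O*n)
49408 - L(D(6, s(0, -2)), c(-8)) = 49408 - (½ + 2*6)*(1 + (½)/(-8)) = 49408 - (½ + 12)*(1 + (½)*(-⅛)) = 49408 - 25*(1 - 1/16)/2 = 49408 - 25*15/(2*16) = 49408 - 1*375/32 = 49408 - 375/32 = 1580681/32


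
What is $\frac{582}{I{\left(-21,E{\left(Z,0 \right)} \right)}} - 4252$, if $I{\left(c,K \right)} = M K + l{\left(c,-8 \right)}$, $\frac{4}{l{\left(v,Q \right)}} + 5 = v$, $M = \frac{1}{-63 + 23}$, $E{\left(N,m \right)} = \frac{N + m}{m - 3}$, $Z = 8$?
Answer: $- \frac{185774}{17} \approx -10928.0$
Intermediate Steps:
$E{\left(N,m \right)} = \frac{N + m}{-3 + m}$
$M = - \frac{1}{40}$ ($M = \frac{1}{-40} = - \frac{1}{40} \approx -0.025$)
$l{\left(v,Q \right)} = \frac{4}{-5 + v}$
$I{\left(c,K \right)} = \frac{4}{-5 + c} - \frac{K}{40}$ ($I{\left(c,K \right)} = - \frac{K}{40} + \frac{4}{-5 + c} = \frac{4}{-5 + c} - \frac{K}{40}$)
$\frac{582}{I{\left(-21,E{\left(Z,0 \right)} \right)}} - 4252 = \frac{582}{\frac{1}{40} \frac{1}{-5 - 21} \left(160 - \frac{8 + 0}{-3 + 0} \left(-5 - 21\right)\right)} - 4252 = \frac{582}{\frac{1}{40} \frac{1}{-26} \left(160 - \frac{1}{-3} \cdot 8 \left(-26\right)\right)} - 4252 = \frac{582}{\frac{1}{40} \left(- \frac{1}{26}\right) \left(160 - \left(- \frac{1}{3}\right) 8 \left(-26\right)\right)} - 4252 = \frac{582}{\frac{1}{40} \left(- \frac{1}{26}\right) \left(160 - \left(- \frac{8}{3}\right) \left(-26\right)\right)} - 4252 = \frac{582}{\frac{1}{40} \left(- \frac{1}{26}\right) \left(160 - \frac{208}{3}\right)} - 4252 = \frac{582}{\frac{1}{40} \left(- \frac{1}{26}\right) \frac{272}{3}} - 4252 = \frac{582}{- \frac{17}{195}} - 4252 = 582 \left(- \frac{195}{17}\right) - 4252 = - \frac{113490}{17} - 4252 = - \frac{185774}{17}$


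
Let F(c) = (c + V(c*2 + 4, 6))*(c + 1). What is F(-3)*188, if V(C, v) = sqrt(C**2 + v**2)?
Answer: 1128 - 752*sqrt(10) ≈ -1250.0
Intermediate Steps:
F(c) = (1 + c)*(c + sqrt(36 + (4 + 2*c)**2)) (F(c) = (c + sqrt((c*2 + 4)**2 + 6**2))*(c + 1) = (c + sqrt((2*c + 4)**2 + 36))*(1 + c) = (c + sqrt((4 + 2*c)**2 + 36))*(1 + c) = (c + sqrt(36 + (4 + 2*c)**2))*(1 + c) = (1 + c)*(c + sqrt(36 + (4 + 2*c)**2)))
F(-3)*188 = (-3 + (-3)**2 + 2*sqrt(9 + (2 - 3)**2) + 2*(-3)*sqrt(9 + (2 - 3)**2))*188 = (-3 + 9 + 2*sqrt(9 + (-1)**2) + 2*(-3)*sqrt(9 + (-1)**2))*188 = (-3 + 9 + 2*sqrt(9 + 1) + 2*(-3)*sqrt(9 + 1))*188 = (-3 + 9 + 2*sqrt(10) + 2*(-3)*sqrt(10))*188 = (-3 + 9 + 2*sqrt(10) - 6*sqrt(10))*188 = (6 - 4*sqrt(10))*188 = 1128 - 752*sqrt(10)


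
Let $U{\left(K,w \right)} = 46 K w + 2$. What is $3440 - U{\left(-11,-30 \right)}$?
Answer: $-11742$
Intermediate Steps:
$U{\left(K,w \right)} = 2 + 46 K w$ ($U{\left(K,w \right)} = 46 K w + 2 = 2 + 46 K w$)
$3440 - U{\left(-11,-30 \right)} = 3440 - \left(2 + 46 \left(-11\right) \left(-30\right)\right) = 3440 - \left(2 + 15180\right) = 3440 - 15182 = -11742$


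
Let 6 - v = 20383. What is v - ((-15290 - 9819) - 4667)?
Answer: 9399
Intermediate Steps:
v = -20377 (v = 6 - 1*20383 = 6 - 20383 = -20377)
v - ((-15290 - 9819) - 4667) = -20377 - ((-15290 - 9819) - 4667) = -20377 - (-25109 - 4667) = -20377 - 1*(-29776) = -20377 + 29776 = 9399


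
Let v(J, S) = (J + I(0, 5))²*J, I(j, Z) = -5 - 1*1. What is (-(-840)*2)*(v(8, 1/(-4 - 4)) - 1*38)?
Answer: -10080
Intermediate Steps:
I(j, Z) = -6 (I(j, Z) = -5 - 1 = -6)
v(J, S) = J*(-6 + J)² (v(J, S) = (J - 6)²*J = (-6 + J)²*J = J*(-6 + J)²)
(-(-840)*2)*(v(8, 1/(-4 - 4)) - 1*38) = (-(-840)*2)*(8*(-6 + 8)² - 1*38) = (-70*(-24))*(8*2² - 38) = 1680*(8*4 - 38) = 1680*(32 - 38) = 1680*(-6) = -10080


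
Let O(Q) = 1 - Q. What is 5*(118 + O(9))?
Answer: 550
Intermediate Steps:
5*(118 + O(9)) = 5*(118 + (1 - 1*9)) = 5*(118 + (1 - 9)) = 5*(118 - 8) = 5*110 = 550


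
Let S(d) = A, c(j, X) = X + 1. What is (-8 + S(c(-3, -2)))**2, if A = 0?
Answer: 64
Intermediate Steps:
c(j, X) = 1 + X
S(d) = 0
(-8 + S(c(-3, -2)))**2 = (-8 + 0)**2 = (-8)**2 = 64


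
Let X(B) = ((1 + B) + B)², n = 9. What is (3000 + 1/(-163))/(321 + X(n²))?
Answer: 488999/4383070 ≈ 0.11157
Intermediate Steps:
X(B) = (1 + 2*B)²
(3000 + 1/(-163))/(321 + X(n²)) = (3000 + 1/(-163))/(321 + (1 + 2*9²)²) = (3000 - 1/163)/(321 + (1 + 2*81)²) = 488999/(163*(321 + (1 + 162)²)) = 488999/(163*(321 + 163²)) = 488999/(163*(321 + 26569)) = (488999/163)/26890 = (488999/163)*(1/26890) = 488999/4383070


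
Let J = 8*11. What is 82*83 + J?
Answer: 6894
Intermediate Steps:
J = 88
82*83 + J = 82*83 + 88 = 6806 + 88 = 6894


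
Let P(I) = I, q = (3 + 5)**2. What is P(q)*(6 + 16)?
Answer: 1408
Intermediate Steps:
q = 64 (q = 8**2 = 64)
P(q)*(6 + 16) = 64*(6 + 16) = 64*22 = 1408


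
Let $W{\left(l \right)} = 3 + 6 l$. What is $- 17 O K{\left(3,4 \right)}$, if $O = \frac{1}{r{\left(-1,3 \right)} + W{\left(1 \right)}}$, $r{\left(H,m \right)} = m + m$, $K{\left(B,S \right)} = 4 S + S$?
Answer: $- \frac{68}{3} \approx -22.667$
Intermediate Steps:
$K{\left(B,S \right)} = 5 S$
$r{\left(H,m \right)} = 2 m$
$O = \frac{1}{15}$ ($O = \frac{1}{2 \cdot 3 + \left(3 + 6 \cdot 1\right)} = \frac{1}{6 + \left(3 + 6\right)} = \frac{1}{6 + 9} = \frac{1}{15} \approx 0.066667$)
$- 17 O K{\left(3,4 \right)} = \left(-17\right) \frac{1}{15} \cdot 5 \cdot 4 = \left(- \frac{17}{15}\right) 20 = - \frac{68}{3}$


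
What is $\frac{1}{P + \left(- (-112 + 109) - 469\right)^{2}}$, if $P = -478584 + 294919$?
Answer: $\frac{1}{33491} \approx 2.9859 \cdot 10^{-5}$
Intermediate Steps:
$P = -183665$
$\frac{1}{P + \left(- (-112 + 109) - 469\right)^{2}} = \frac{1}{-183665 + \left(- (-112 + 109) - 469\right)^{2}} = \frac{1}{-183665 + \left(\left(-1\right) \left(-3\right) - 469\right)^{2}} = \frac{1}{-183665 + \left(3 - 469\right)^{2}} = \frac{1}{-183665 + \left(-466\right)^{2}} = \frac{1}{-183665 + 217156} = \frac{1}{33491}$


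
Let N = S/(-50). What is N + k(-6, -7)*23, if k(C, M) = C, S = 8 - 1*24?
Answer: -3442/25 ≈ -137.68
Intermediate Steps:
S = -16 (S = 8 - 24 = -16)
N = 8/25 (N = -16/(-50) = -16*(-1/50) = 8/25 ≈ 0.32000)
N + k(-6, -7)*23 = 8/25 - 6*23 = 8/25 - 138 = -3442/25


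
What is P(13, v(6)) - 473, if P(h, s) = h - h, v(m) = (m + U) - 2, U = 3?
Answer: -473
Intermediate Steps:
v(m) = 1 + m (v(m) = (m + 3) - 2 = (3 + m) - 2 = 1 + m)
P(h, s) = 0
P(13, v(6)) - 473 = 0 - 473 = -473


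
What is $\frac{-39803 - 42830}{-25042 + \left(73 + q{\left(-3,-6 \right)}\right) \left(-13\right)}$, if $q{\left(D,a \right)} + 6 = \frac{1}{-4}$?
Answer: $\frac{330532}{103639} \approx 3.1893$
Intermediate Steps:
$q{\left(D,a \right)} = - \frac{25}{4}$ ($q{\left(D,a \right)} = -6 + \frac{1}{-4} = -6 - \frac{1}{4} = - \frac{25}{4}$)
$\frac{-39803 - 42830}{-25042 + \left(73 + q{\left(-3,-6 \right)}\right) \left(-13\right)} = \frac{-39803 - 42830}{-25042 + \left(73 - \frac{25}{4}\right) \left(-13\right)} = - \frac{82633}{-25042 + \frac{267}{4} \left(-13\right)} = - \frac{82633}{-25042 - \frac{3471}{4}} = - \frac{82633}{- \frac{103639}{4}} = \left(-82633\right) \left(- \frac{4}{103639}\right) = \frac{330532}{103639}$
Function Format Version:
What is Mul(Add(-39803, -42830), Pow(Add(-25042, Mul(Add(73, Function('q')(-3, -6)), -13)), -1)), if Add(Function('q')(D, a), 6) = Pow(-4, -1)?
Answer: Rational(330532, 103639) ≈ 3.1893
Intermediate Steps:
Function('q')(D, a) = Rational(-25, 4) (Function('q')(D, a) = Add(-6, Pow(-4, -1)) = Add(-6, Rational(-1, 4)) = Rational(-25, 4))
Mul(Add(-39803, -42830), Pow(Add(-25042, Mul(Add(73, Function('q')(-3, -6)), -13)), -1)) = Mul(Add(-39803, -42830), Pow(Add(-25042, Mul(Add(73, Rational(-25, 4)), -13)), -1)) = Mul(-82633, Pow(Add(-25042, Mul(Rational(267, 4), -13)), -1)) = Mul(-82633, Pow(Add(-25042, Rational(-3471, 4)), -1)) = Mul(-82633, Pow(Rational(-103639, 4), -1)) = Mul(-82633, Rational(-4, 103639)) = Rational(330532, 103639)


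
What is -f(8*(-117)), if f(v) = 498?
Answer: -498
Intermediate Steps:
-f(8*(-117)) = -1*498 = -498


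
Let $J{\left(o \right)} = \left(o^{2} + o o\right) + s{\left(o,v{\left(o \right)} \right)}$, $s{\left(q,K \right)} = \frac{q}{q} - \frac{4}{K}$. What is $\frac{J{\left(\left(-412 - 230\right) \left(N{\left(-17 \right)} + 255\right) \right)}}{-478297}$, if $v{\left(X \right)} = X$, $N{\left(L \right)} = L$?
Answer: $- \frac{1783634892665368}{18270467103} \approx -97624.0$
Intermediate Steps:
$s{\left(q,K \right)} = 1 - \frac{4}{K}$
$J{\left(o \right)} = 2 o^{2} + \frac{-4 + o}{o}$ ($J{\left(o \right)} = \left(o^{2} + o o\right) + \frac{-4 + o}{o} = \left(o^{2} + o^{2}\right) + \frac{-4 + o}{o} = 2 o^{2} + \frac{-4 + o}{o}$)
$\frac{J{\left(\left(-412 - 230\right) \left(N{\left(-17 \right)} + 255\right) \right)}}{-478297} = \frac{\frac{1}{\left(-412 - 230\right) \left(-17 + 255\right)} \left(-4 + \left(-412 - 230\right) \left(-17 + 255\right) + 2 \left(\left(-412 - 230\right) \left(-17 + 255\right)\right)^{3}\right)}{-478297} = \frac{-4 - 152796 + 2 \left(\left(-642\right) 238\right)^{3}}{\left(-642\right) 238} \left(- \frac{1}{478297}\right) = \frac{-4 - 152796 + 2 \left(-152796\right)^{3}}{-152796} \left(- \frac{1}{478297}\right) = - \frac{-4 - 152796 + 2 \left(-3567269785254336\right)}{152796} \left(- \frac{1}{478297}\right) = - \frac{-4 - 152796 - 7134539570508672}{152796} \left(- \frac{1}{478297}\right) = \left(- \frac{1}{152796}\right) \left(-7134539570661472\right) \left(- \frac{1}{478297}\right) = \frac{1783634892665368}{38199} \left(- \frac{1}{478297}\right) = - \frac{1783634892665368}{18270467103}$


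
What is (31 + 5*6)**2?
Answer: 3721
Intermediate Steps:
(31 + 5*6)**2 = (31 + 30)**2 = 61**2 = 3721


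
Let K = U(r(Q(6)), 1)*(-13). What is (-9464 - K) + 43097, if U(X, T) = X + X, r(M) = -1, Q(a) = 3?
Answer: 33607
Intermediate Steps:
U(X, T) = 2*X
K = 26 (K = (2*(-1))*(-13) = -2*(-13) = 26)
(-9464 - K) + 43097 = (-9464 - 1*26) + 43097 = (-9464 - 26) + 43097 = -9490 + 43097 = 33607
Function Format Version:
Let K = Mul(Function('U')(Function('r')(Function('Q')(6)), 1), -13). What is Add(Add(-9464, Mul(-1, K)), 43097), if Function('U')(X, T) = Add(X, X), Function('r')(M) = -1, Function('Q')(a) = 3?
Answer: 33607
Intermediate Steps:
Function('U')(X, T) = Mul(2, X)
K = 26 (K = Mul(Mul(2, -1), -13) = Mul(-2, -13) = 26)
Add(Add(-9464, Mul(-1, K)), 43097) = Add(Add(-9464, Mul(-1, 26)), 43097) = Add(Add(-9464, -26), 43097) = Add(-9490, 43097) = 33607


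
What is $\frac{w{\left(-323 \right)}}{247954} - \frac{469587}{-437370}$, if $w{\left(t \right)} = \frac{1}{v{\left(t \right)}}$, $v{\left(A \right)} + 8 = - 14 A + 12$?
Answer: $\frac{87831537213053}{81805670512580} \approx 1.0737$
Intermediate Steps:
$v{\left(A \right)} = 4 - 14 A$ ($v{\left(A \right)} = -8 - \left(-12 + 14 A\right) = 4 - 14 A$)
$w{\left(t \right)} = \frac{1}{4 - 14 t}$
$\frac{w{\left(-323 \right)}}{247954} - \frac{469587}{-437370} = \frac{\left(-1\right) \frac{1}{-4 + 14 \left(-323\right)}}{247954} - \frac{469587}{-437370} = - \frac{1}{-4 - 4522} \cdot \frac{1}{247954} - - \frac{156529}{145790} = - \frac{1}{-4526} \cdot \frac{1}{247954} + \frac{156529}{145790} = \left(-1\right) \left(- \frac{1}{4526}\right) \frac{1}{247954} + \frac{156529}{145790} = \frac{1}{4526} \cdot \frac{1}{247954} + \frac{156529}{145790} = \frac{1}{1122239804} + \frac{156529}{145790} = \frac{87831537213053}{81805670512580}$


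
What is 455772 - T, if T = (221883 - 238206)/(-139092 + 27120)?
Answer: 17011228687/37324 ≈ 4.5577e+5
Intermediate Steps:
T = 5441/37324 (T = -16323/(-111972) = -16323*(-1/111972) = 5441/37324 ≈ 0.14578)
455772 - T = 455772 - 1*5441/37324 = 455772 - 5441/37324 = 17011228687/37324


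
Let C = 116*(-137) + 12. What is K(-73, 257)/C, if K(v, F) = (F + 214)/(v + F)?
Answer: -471/2921920 ≈ -0.00016120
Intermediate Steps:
K(v, F) = (214 + F)/(F + v)
C = -15880 (C = -15892 + 12 = -15880)
K(-73, 257)/C = ((214 + 257)/(257 - 73))/(-15880) = (471/184)*(-1/15880) = -471/2921920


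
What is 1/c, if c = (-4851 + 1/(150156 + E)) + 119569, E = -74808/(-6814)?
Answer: 511618896/58691896514735 ≈ 8.7170e-6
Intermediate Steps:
E = 37404/3407 (E = -74808*(-1/6814) = 37404/3407 ≈ 10.979)
c = 58691896514735/511618896 (c = (-4851 + 1/(150156 + 37404/3407)) + 119569 = (-4851 + 1/(511618896/3407)) + 119569 = (-4851 + 3407/511618896) + 119569 = -2481863261089/511618896 + 119569 = 58691896514735/511618896 ≈ 1.1472e+5)
1/c = 1/(58691896514735/511618896) = 511618896/58691896514735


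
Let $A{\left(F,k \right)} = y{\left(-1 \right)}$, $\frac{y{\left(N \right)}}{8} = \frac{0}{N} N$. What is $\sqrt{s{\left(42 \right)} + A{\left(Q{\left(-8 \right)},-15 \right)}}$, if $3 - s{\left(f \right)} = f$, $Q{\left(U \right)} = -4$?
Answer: $i \sqrt{39} \approx 6.245 i$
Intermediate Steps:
$y{\left(N \right)} = 0$ ($y{\left(N \right)} = 8 \frac{0}{N} N = 8 \cdot 0 N = 8 \cdot 0 = 0$)
$s{\left(f \right)} = 3 - f$
$A{\left(F,k \right)} = 0$
$\sqrt{s{\left(42 \right)} + A{\left(Q{\left(-8 \right)},-15 \right)}} = \sqrt{\left(3 - 42\right) + 0} = \sqrt{-39 + 0} = \sqrt{-39} = i \sqrt{39}$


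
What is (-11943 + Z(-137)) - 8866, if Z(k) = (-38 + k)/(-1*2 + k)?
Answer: -2892276/139 ≈ -20808.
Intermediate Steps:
Z(k) = (-38 + k)/(-2 + k)
(-11943 + Z(-137)) - 8866 = (-11943 + (-38 - 137)/(-2 - 137)) - 8866 = (-11943 - 175/(-139)) - 8866 = (-11943 - 1/139*(-175)) - 8866 = (-11943 + 175/139) - 8866 = -1659902/139 - 8866 = -2892276/139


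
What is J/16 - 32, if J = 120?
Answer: -49/2 ≈ -24.500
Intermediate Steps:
J/16 - 32 = 120/16 - 32 = 120*(1/16) - 32 = 15/2 - 32 = -49/2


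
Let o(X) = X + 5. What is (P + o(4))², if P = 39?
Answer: 2304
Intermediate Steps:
o(X) = 5 + X
(P + o(4))² = (39 + (5 + 4))² = (39 + 9)² = 48² = 2304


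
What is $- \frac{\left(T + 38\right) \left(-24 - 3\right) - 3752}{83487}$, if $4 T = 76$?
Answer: $\frac{5291}{83487} \approx 0.063375$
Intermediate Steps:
$T = 19$ ($T = \frac{1}{4} \cdot 76 = 19$)
$- \frac{\left(T + 38\right) \left(-24 - 3\right) - 3752}{83487} = - \frac{\left(19 + 38\right) \left(-24 - 3\right) - 3752}{83487} = - \frac{57 \left(-27\right) - 3752}{83487} = - \frac{-1539 - 3752}{83487} = - \frac{-5291}{83487} = \left(-1\right) \left(- \frac{5291}{83487}\right) = \frac{5291}{83487}$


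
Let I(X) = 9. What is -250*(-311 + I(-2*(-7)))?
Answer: 75500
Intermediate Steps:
-250*(-311 + I(-2*(-7))) = -250*(-311 + 9) = -250*(-302) = 75500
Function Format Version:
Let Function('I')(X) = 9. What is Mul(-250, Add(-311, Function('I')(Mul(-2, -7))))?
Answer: 75500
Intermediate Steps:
Mul(-250, Add(-311, Function('I')(Mul(-2, -7)))) = Mul(-250, Add(-311, 9)) = Mul(-250, -302) = 75500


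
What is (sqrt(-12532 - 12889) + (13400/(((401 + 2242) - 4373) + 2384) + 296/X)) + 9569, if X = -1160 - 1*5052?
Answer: 4869815741/507831 + I*sqrt(25421) ≈ 9589.4 + 159.44*I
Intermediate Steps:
X = -6212 (X = -1160 - 5052 = -6212)
(sqrt(-12532 - 12889) + (13400/(((401 + 2242) - 4373) + 2384) + 296/X)) + 9569 = (sqrt(-12532 - 12889) + (13400/(((401 + 2242) - 4373) + 2384) + 296/(-6212))) + 9569 = (sqrt(-25421) + (13400/((2643 - 4373) + 2384) + 296*(-1/6212))) + 9569 = (I*sqrt(25421) + (13400/(-1730 + 2384) - 74/1553)) + 9569 = (I*sqrt(25421) + (13400/654 - 74/1553)) + 9569 = (I*sqrt(25421) + (13400*(1/654) - 74/1553)) + 9569 = (I*sqrt(25421) + (6700/327 - 74/1553)) + 9569 = (I*sqrt(25421) + 10380902/507831) + 9569 = (10380902/507831 + I*sqrt(25421)) + 9569 = 4869815741/507831 + I*sqrt(25421)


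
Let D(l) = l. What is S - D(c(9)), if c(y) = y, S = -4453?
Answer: -4462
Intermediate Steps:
S - D(c(9)) = -4453 - 1*9 = -4453 - 9 = -4462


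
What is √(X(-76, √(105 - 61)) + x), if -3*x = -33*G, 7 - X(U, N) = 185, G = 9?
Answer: I*√79 ≈ 8.8882*I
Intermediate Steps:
X(U, N) = -178 (X(U, N) = 7 - 1*185 = 7 - 185 = -178)
x = 99 (x = -(-11)*9 = -⅓*(-297) = 99)
√(X(-76, √(105 - 61)) + x) = √(-178 + 99) = √(-79) = I*√79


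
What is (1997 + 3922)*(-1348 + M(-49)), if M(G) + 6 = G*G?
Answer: 6197193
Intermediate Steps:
M(G) = -6 + G**2 (M(G) = -6 + G*G = -6 + G**2)
(1997 + 3922)*(-1348 + M(-49)) = (1997 + 3922)*(-1348 + (-6 + (-49)**2)) = 5919*(-1348 + (-6 + 2401)) = 5919*(-1348 + 2395) = 5919*1047 = 6197193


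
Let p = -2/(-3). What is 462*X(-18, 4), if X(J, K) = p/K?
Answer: 77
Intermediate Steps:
p = ⅔ (p = -2*(-⅓) = ⅔ ≈ 0.66667)
X(J, K) = 2/(3*K)
462*X(-18, 4) = 462*((⅔)/4) = 462*((⅔)*(¼)) = 462*(⅙) = 77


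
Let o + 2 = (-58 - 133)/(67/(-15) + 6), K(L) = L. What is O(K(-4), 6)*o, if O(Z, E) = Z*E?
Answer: 69864/23 ≈ 3037.6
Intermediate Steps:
o = -2911/23 (o = -2 + (-58 - 133)/(67/(-15) + 6) = -2 - 191/(67*(-1/15) + 6) = -2 - 191/(-67/15 + 6) = -2 - 191/23/15 = -2 - 191*15/23 = -2 - 2865/23 = -2911/23 ≈ -126.57)
O(Z, E) = E*Z
O(K(-4), 6)*o = (6*(-4))*(-2911/23) = -24*(-2911/23) = 69864/23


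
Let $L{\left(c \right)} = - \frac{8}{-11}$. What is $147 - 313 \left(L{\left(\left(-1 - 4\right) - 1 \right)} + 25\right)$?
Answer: $- \frac{86962}{11} \approx -7905.6$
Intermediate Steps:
$L{\left(c \right)} = \frac{8}{11}$ ($L{\left(c \right)} = - \frac{8 \left(-1\right)}{11} = \left(-1\right) \left(- \frac{8}{11}\right) = \frac{8}{11}$)
$147 - 313 \left(L{\left(\left(-1 - 4\right) - 1 \right)} + 25\right) = 147 - 313 \left(\frac{8}{11} + 25\right) = 147 - \frac{88579}{11} = - \frac{86962}{11}$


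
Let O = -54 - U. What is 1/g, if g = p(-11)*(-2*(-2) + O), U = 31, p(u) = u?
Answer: 1/891 ≈ 0.0011223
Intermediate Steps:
O = -85 (O = -54 - 1*31 = -54 - 31 = -85)
g = 891 (g = -11*(-2*(-2) - 85) = -11*(4 - 85) = -11*(-81) = 891)
1/g = 1/891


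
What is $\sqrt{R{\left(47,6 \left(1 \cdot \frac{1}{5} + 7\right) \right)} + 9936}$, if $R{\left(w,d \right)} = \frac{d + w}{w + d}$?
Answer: $\sqrt{9937} \approx 99.684$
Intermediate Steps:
$R{\left(w,d \right)} = 1$ ($R{\left(w,d \right)} = \frac{d + w}{d + w} = 1$)
$\sqrt{R{\left(47,6 \left(1 \cdot \frac{1}{5} + 7\right) \right)} + 9936} = \sqrt{1 + 9936} = \sqrt{9937}$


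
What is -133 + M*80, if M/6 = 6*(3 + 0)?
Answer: 8507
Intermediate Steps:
M = 108 (M = 6*(6*(3 + 0)) = 6*(6*3) = 6*18 = 108)
-133 + M*80 = -133 + 108*80 = -133 + 8640 = 8507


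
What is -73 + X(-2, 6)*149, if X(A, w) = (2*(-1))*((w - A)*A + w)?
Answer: 2907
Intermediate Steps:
X(A, w) = -2*w - 2*A*(w - A) (X(A, w) = -2*(A*(w - A) + w) = -2*(w + A*(w - A)) = -2*w - 2*A*(w - A))
-73 + X(-2, 6)*149 = -73 + (-2*6 + 2*(-2)**2 - 2*(-2)*6)*149 = -73 + (-12 + 2*4 + 24)*149 = -73 + (-12 + 8 + 24)*149 = -73 + 20*149 = -73 + 2980 = 2907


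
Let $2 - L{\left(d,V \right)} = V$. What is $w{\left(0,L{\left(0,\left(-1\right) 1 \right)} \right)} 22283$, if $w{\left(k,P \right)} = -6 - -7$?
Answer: $22283$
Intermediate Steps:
$L{\left(d,V \right)} = 2 - V$
$w{\left(k,P \right)} = 1$ ($w{\left(k,P \right)} = -6 + 7 = 1$)
$w{\left(0,L{\left(0,\left(-1\right) 1 \right)} \right)} 22283 = 1 \cdot 22283 = 22283$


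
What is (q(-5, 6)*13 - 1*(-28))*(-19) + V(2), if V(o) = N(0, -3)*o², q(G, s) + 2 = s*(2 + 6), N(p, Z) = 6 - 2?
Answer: -11878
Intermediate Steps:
N(p, Z) = 4
q(G, s) = -2 + 8*s (q(G, s) = -2 + s*(2 + 6) = -2 + s*8 = -2 + 8*s)
V(o) = 4*o²
(q(-5, 6)*13 - 1*(-28))*(-19) + V(2) = ((-2 + 8*6)*13 - 1*(-28))*(-19) + 4*2² = ((-2 + 48)*13 + 28)*(-19) + 4*4 = (46*13 + 28)*(-19) + 16 = (598 + 28)*(-19) + 16 = 626*(-19) + 16 = -11894 + 16 = -11878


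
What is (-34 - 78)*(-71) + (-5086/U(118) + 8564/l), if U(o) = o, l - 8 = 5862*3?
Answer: 4105152763/519023 ≈ 7909.4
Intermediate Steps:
l = 17594 (l = 8 + 5862*3 = 8 + 17586 = 17594)
(-34 - 78)*(-71) + (-5086/U(118) + 8564/l) = (-34 - 78)*(-71) + (-5086/118 + 8564/17594) = -112*(-71) + (-5086*1/118 + 8564*(1/17594)) = 7952 + (-2543/59 + 4282/8797) = 7952 - 22118133/519023 = 4105152763/519023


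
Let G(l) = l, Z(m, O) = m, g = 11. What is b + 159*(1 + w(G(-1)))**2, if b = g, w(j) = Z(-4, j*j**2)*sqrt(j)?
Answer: -2374 - 1272*I ≈ -2374.0 - 1272.0*I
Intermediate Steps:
w(j) = -4*sqrt(j)
b = 11
b + 159*(1 + w(G(-1)))**2 = 11 + 159*(1 - 4*I)**2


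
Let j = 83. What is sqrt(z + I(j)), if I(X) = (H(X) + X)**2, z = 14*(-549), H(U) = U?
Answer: sqrt(19870) ≈ 140.96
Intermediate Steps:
z = -7686
I(X) = 4*X**2 (I(X) = (X + X)**2 = (2*X)**2 = 4*X**2)
sqrt(z + I(j)) = sqrt(-7686 + 4*83**2) = sqrt(-7686 + 4*6889) = sqrt(-7686 + 27556) = sqrt(19870)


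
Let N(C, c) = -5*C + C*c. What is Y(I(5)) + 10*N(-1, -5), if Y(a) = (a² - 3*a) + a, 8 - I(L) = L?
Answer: 103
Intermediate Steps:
I(L) = 8 - L
Y(a) = a² - 2*a
Y(I(5)) + 10*N(-1, -5) = (8 - 1*5)*(-2 + (8 - 1*5)) + 10*(-(-5 - 5)) = (8 - 5)*(-2 + (8 - 5)) + 10*(-1*(-10)) = 3*(-2 + 3) + 10*10 = 3*1 + 100 = 3 + 100 = 103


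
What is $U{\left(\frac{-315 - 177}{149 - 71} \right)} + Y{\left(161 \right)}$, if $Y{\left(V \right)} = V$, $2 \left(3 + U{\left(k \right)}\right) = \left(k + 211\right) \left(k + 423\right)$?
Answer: $\frac{14468041}{338} \approx 42805.0$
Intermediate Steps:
$U{\left(k \right)} = -3 + \frac{\left(211 + k\right) \left(423 + k\right)}{2}$ ($U{\left(k \right)} = -3 + \frac{\left(k + 211\right) \left(k + 423\right)}{2} = -3 + \frac{\left(211 + k\right) \left(423 + k\right)}{2}$)
$U{\left(\frac{-315 - 177}{149 - 71} \right)} + Y{\left(161 \right)} = \left(\frac{89247}{2} + \frac{\left(\frac{-315 - 177}{149 - 71}\right)^{2}}{2} + 317 \frac{-315 - 177}{149 - 71}\right) + 161 = \left(\frac{89247}{2} + \frac{\left(- \frac{492}{78}\right)^{2}}{2} + 317 \left(- \frac{492}{78}\right)\right) + 161 = \left(\frac{89247}{2} + \frac{\left(\left(-492\right) \frac{1}{78}\right)^{2}}{2} + 317 \left(\left(-492\right) \frac{1}{78}\right)\right) + 161 = \left(\frac{89247}{2} + \frac{\left(- \frac{82}{13}\right)^{2}}{2} + 317 \left(- \frac{82}{13}\right)\right) + 161 = \left(\frac{89247}{2} + \frac{1}{2} \cdot \frac{6724}{169} - \frac{25994}{13}\right) + 161 = \left(\frac{89247}{2} + \frac{3362}{169} - \frac{25994}{13}\right) + 161 = \frac{14413623}{338} + 161 = \frac{14468041}{338}$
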